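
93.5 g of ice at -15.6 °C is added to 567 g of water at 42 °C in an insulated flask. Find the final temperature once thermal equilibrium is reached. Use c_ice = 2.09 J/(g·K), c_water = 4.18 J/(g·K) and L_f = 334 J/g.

Energy conservation, ΣQ = 0:
ice -15.6→0 °C: 93.5·2.09·15.6 = 3048.5
  melt ice: 93.5·334 = 31229
  meltwater 0→T: 93.5·4.18·T = 390.83 T
  water cools: 567·4.18·(T − 42) = 2370.1(T − 42)
2760.9 T = 99543 − 34277 = 65265
T ≈ 23.64 °C (positive, so assuming full melt was valid).

T_f ≈ 23.6 °C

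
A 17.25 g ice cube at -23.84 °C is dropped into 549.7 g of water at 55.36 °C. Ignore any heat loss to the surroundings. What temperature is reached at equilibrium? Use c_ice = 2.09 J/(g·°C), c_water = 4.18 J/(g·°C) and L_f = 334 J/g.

T_f ≈ 50.9 °C

Setting the total heat transfer to zero:
ice -23.84→0 °C: 17.25×2.09×23.84 = 859.49; fusion: m_ice L_f = 17.25×334 = 5761.5; meltwater 0→T: 17.25×4.18×T = 72.1 T; water cools: 549.7×4.18×(T − 55.36) = 2297.7(T − 55.36)
2369.9 T = 127203 − 6621 = 120582
T ≈ 50.88 °C. Since T > 0 °C, the all-ice-melts assumption holds.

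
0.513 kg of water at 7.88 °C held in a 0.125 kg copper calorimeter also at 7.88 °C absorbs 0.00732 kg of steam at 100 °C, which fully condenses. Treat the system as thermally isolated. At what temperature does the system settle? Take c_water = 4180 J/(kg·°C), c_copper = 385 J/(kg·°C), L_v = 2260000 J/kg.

T_f ≈ 16.6 °C

Let T be the final temperature. ΣQ_i = 0:
condense steam: −0.00732×2260000 = −16543
  condensate cools 100→T: 0.00732×4180×(T − 100) = 30.6(T − 100)
  water warms: 0.513×4180×(T − 7.88) = 2144.3(T − 7.88)
  cup: 48.12(T − 7.88)
2223.1 T = 16543 + 3059.8 + 17277 = 36880
T ≈ 16.59 °C, under the boiling point, so the assumption holds.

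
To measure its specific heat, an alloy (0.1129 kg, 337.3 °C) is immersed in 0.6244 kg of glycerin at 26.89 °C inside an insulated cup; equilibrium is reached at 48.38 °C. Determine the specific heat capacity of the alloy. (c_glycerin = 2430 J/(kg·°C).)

c ≈ 1000 J/(kg·°C)

Heat lost by the alloy = heat gained by the glycerin:
0.1129×c×(337.3 − 48.38) = 0.6244×2430×(48.38 − 26.89)
32.62 c = 32607  ⇒  c ≈ 999.6 J/(kg·°C)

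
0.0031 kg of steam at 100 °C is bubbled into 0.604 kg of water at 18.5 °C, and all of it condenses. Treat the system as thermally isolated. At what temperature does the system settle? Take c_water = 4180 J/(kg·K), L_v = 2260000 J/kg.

T_f ≈ 21.7 °C

Sum of m c ΔT and latent-heat terms is zero:
steam→water at 100 °C releases m L_v = 0.0031×2260000 = 7006; condensate cools 100→T: 0.0031×4180×(T − 100) = 12.96(T − 100); original water: 2524.7(T − 18.5)
2537.7 T = 7006 + 1295.8 + 46707 = 55009
T ≈ 21.68 °C (< 100 °C, so full condensation is consistent).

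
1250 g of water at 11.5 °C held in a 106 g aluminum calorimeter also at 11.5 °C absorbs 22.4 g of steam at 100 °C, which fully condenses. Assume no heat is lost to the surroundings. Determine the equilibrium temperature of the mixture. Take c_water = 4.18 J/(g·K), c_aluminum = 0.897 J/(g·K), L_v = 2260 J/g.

T_f ≈ 22.4 °C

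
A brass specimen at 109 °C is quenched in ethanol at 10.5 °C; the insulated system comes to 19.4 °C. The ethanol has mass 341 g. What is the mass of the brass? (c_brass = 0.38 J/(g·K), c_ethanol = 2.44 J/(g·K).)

Heat lost by the brass = heat gained by the ethanol:
m·0.38·(109 − 19.4) = 341·2.44·(19.4 − 10.5)
34.05 m = 7405.2  ⇒  m ≈ 217.5 g

m ≈ 217 g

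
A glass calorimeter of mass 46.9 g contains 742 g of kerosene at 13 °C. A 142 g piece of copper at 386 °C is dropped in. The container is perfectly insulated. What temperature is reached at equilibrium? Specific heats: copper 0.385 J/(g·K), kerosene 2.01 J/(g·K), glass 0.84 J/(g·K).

T_f ≈ 25.9 °C

Let T be the final temperature. ΣQ_i = 0:
142×0.385×(T − 386) + 742×2.01×(T − 13) + 46.9×0.84×(T − 13) = 0
54.67(T − 386) + 1491.4(T − 13) + 39.4(T − 13) = 0
1585.5 T = 41003
T ≈ 25.86 °C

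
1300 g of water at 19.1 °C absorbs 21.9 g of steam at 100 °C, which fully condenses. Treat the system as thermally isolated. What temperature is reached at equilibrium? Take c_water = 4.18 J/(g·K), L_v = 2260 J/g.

Net heat exchanged in the isolated system is zero:
condense steam: −21.9·2260 = −49494
  condensate cools 100→T: 21.9·4.18·(T − 100) = 91.54(T − 100)
  water warms: 1300·4.18·(T − 19.1) = 5434(T − 19.1)
5525.5 T = 49494 + 9154.2 + 103789 = 162438
T ≈ 29.40 °C — below 100 °C, confirming all the steam condensed.

T_f ≈ 29.4 °C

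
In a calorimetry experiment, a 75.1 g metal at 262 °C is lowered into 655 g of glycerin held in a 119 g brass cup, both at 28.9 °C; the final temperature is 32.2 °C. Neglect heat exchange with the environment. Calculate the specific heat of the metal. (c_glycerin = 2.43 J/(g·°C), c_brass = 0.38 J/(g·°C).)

c ≈ 0.313 J/(g·°C)

Taking heat into each body as positive, Σ m c ΔT = 0:
75.1×c×(32.2 − 262) + 655×2.43×(32.2 − 28.9) + 119×0.38×(32.2 − 28.9) = 0
-17258 c = -5401.7
c = -5401.7/-17258 ≈ 0.313 J/(g·°C)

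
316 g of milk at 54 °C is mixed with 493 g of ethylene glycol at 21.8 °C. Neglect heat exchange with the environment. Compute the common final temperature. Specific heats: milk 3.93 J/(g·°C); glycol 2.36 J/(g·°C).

T_f ≈ 38.4 °C

T_f is the heat-capacity-weighted average of the initial temperatures:
T_f = (1241.9·54 + 1163.5·21.8) / (1241.9 + 1163.5)
    = 92425 / 2405.4 ≈ 38.42 °C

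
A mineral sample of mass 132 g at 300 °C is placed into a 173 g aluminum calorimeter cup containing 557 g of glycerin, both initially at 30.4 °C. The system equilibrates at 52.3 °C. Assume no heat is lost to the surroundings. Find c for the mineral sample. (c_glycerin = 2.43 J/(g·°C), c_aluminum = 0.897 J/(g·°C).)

c ≈ 1.01 J/(g·°C)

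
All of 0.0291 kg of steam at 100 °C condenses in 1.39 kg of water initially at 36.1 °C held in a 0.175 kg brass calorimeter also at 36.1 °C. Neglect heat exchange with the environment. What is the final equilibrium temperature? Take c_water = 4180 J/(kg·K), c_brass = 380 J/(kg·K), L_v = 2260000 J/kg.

T_f ≈ 48.4 °C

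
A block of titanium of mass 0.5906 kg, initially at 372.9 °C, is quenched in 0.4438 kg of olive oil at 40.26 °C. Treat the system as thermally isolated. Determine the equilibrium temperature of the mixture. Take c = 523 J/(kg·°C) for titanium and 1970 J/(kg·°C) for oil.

T_f ≈ 127.1 °C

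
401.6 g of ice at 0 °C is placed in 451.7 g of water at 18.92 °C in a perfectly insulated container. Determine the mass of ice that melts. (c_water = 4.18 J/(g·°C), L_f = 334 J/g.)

Cooling the water to 0 °C releases 451.7×4.18×18.92 = 35723 J.
Fully melting the ice requires m_ice L_f = 401.6×334 = 134134 J.
Since 35723 < 134134 J, not all the ice melts; equilibrium is at 0 °C.
m_melted×334 = 35723  ⇒  m_melted ≈ 107 g.

m_melted ≈ 107 g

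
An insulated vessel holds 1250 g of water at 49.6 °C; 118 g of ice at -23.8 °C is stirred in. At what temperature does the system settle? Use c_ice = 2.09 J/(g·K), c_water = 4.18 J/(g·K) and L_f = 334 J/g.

T_f ≈ 37.4 °C

Conservation of energy gives ΣQ = 0:
warm ice to 0 °C: 118×2.09×(0 − (-23.8)) = 5869.6; latent heat to melt: 118×334 = 39412; warm the meltwater: 493.24 T; water cools: 1250×4.18×(T − 49.6) = 5225(T − 49.6)
5718.2 T = 259160 − 45282 = 213878
T ≈ 37.40 °C — above 0 °C, consistent with complete melting.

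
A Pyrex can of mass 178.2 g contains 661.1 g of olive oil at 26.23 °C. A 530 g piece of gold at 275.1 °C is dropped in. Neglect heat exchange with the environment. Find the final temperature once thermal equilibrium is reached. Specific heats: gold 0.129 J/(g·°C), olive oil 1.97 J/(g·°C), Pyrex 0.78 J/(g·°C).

T_f ≈ 37.5 °C

Energy conservation, ΣQ = 0:
530·0.129·(T − 275.1) + 661.1·1.97·(T − 26.23) + 178.2·0.78·(T − 26.23) = 0
68.37(T − 275.1) + 1302.4(T − 26.23) + 139(T − 26.23) = 0
1509.7 T = 56616
T = 56616 / 1509.7 = 37.5 °C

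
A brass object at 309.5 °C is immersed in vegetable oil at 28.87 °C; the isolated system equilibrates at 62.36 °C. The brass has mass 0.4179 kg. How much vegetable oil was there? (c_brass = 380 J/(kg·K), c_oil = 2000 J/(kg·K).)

Heat gained plus heat lost sum to zero:
0.4179·380·(62.36 − 309.5) + m·2000·(62.36 − 28.87) = 0
66980 m = 39246
m = 39246/66980 ≈ 0.5859 kg

m ≈ 0.586 kg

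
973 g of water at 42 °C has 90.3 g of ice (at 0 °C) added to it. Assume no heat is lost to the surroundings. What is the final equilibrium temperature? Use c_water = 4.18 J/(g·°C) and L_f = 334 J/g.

Sum of m c ΔT and latent-heat terms is zero:
latent heat to melt: 90.3·334 = 30160
  meltwater 0→T: 90.3·4.18·T = 377.45 T
  water: 4067.1(T − 42)
4444.6 T = 170820 − 30160 = 140660
T ≈ 31.65 °C (positive, so assuming full melt was valid).

T_f ≈ 31.6 °C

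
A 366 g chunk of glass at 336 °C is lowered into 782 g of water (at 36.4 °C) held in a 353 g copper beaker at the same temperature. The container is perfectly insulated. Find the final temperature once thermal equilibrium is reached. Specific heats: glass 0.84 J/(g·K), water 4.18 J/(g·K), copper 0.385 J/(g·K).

T_f ≈ 61.2 °C

Setting the total heat transfer to zero:
366×0.84×(T − 336) + 782×4.18×(T − 36.4) + 353×0.385×(T − 36.4) = 0
(307.44 + 3268.8 + 135.91) T = 307.44×336 + 3268.8×36.4 + 135.91×36.4
T ≈ 61.21 °C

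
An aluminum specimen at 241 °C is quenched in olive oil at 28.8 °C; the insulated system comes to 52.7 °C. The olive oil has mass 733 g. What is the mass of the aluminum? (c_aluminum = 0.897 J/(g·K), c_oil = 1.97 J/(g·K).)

Net heat exchanged in the isolated system is zero:
m×0.897×(52.7 − 241) + 733×1.97×(52.7 − 28.8) = 0
-168.91 m = -34512
m = -34512/-168.91 ≈ 204.3 g

m ≈ 204 g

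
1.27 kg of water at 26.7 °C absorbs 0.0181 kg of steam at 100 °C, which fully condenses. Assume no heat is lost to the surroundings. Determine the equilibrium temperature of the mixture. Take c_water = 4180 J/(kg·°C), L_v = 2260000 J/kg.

Heat gained plus heat lost sum to zero:
steam→water at 100 °C releases m L_v = 0.0181×2260000 = 40906
  condensate cools 100→T: 0.0181×4180×(T − 100) = 75.66(T − 100)
  original water: 5308.6(T − 26.7)
5384.3 T = 40906 + 7565.8 + 141740 = 190211
T ≈ 35.33 °C (< 100 °C, so full condensation is consistent).

T_f ≈ 35.3 °C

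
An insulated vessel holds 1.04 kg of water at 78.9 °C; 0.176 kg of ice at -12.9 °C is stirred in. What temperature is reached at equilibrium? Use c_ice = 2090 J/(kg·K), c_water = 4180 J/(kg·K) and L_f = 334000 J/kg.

Taking heat into each body as positive, Σ m c ΔT = 0:
ice -12.9→0 °C: 0.176·2090·12.9 = 4745.1
  melt ice: 0.176·334000 = 58784
  meltwater 0→T: 0.176·4180·T = 735.68 T
  water cools: 1.04·4180·(T − 78.9) = 4347.2(T − 78.9)
5082.9 T = 342994 − 63529 = 279465
T ≈ 54.98 °C — above 0 °C, consistent with complete melting.

T_f ≈ 55.0 °C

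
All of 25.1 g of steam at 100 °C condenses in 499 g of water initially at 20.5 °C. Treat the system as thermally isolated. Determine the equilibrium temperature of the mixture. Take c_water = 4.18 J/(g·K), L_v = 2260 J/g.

Conservation of energy gives ΣQ = 0:
steam→water at 100 °C releases m L_v = 25.1·2260 = 56726
  condensed water 100 °C→T: 104.92(T − 100)
  water warms: 499·4.18·(T − 20.5) = 2085.8(T − 20.5)
2190.7 T = 56726 + 10492 + 42759 = 109977
T ≈ 50.20 °C (< 100 °C, so full condensation is consistent).

T_f ≈ 50.2 °C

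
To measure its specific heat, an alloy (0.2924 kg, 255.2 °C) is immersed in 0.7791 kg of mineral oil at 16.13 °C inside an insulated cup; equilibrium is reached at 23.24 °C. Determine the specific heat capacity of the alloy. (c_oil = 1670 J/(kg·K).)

Heat lost by the alloy = heat gained by the oil:
0.2924·c·(255.2 − 23.24) = 0.7791·1670·(23.24 − 16.13)
67.83 c = 9250.8  ⇒  c ≈ 136.4 J/(kg·K)

c ≈ 136 J/(kg·K)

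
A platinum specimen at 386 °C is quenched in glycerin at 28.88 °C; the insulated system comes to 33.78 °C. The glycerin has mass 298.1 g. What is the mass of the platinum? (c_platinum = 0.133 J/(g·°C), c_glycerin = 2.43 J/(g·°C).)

Heat lost by the platinum = heat gained by the glycerin:
m×0.133×(386 − 33.78) = 298.1×2.43×(33.78 − 28.88)
46.85 m = 3549.5  ⇒  m ≈ 75.77 g

m ≈ 75.8 g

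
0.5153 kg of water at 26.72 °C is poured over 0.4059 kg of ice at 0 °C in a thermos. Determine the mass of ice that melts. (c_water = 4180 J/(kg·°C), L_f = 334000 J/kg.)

m_melted ≈ 0.172 kg

Cooling the water to 0 °C releases 0.5153·4180·26.72 = 57554 J.
Melting all 0.4059 kg of ice would need 0.4059·334000 = 135571 J.
Since 57554 < 135571 J, not all the ice melts; equilibrium is at 0 °C.
m_melted·334000 = 57554  ⇒  m_melted ≈ 0.1723 kg.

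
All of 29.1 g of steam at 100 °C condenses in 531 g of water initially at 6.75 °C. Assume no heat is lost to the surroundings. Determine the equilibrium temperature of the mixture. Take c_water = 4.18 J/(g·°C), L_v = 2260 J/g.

T_f ≈ 39.7 °C

Setting the total heat transfer to zero:
steam→water at 100 °C releases m L_v = 29.1·2260 = 65766
  condensate cools 100→T: 29.1·4.18·(T − 100) = 121.64(T − 100)
  original water: 2219.6(T − 6.75)
2341.2 T = 65766 + 12164 + 14982 = 92912
T ≈ 39.69 °C — below 100 °C, confirming all the steam condensed.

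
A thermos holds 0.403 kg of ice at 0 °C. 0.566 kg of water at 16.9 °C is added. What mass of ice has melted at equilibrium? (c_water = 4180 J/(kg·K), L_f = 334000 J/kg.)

m_melted ≈ 0.12 kg

Cooling the water to 0 °C releases 0.566×4180×16.9 = 39983 J.
Fully melting the ice requires m_ice L_f = 0.403×334000 = 134602 J.
That's not enough to melt it all — equilibrium is at 0 °C with ice remaining.
m_melted×334000 = 39983  ⇒  m_melted ≈ 0.1197 kg.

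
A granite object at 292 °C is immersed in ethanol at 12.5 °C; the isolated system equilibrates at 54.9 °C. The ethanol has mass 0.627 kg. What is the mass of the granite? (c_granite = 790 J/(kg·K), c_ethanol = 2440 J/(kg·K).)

Setting the total heat transfer to zero:
m·790·(54.9 − 292) + 0.627·2440·(54.9 − 12.5) = 0
-187309 m = -64867
m = -64867/-187309 ≈ 0.3463 kg

m ≈ 0.346 kg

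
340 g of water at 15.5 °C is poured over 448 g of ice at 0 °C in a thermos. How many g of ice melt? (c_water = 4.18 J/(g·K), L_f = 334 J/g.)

m_melted ≈ 66 g

Cooling the water to 0 °C releases 340·4.18·15.5 = 22029 J.
To melt every bit of ice: 448·334 = 149632 J.
Since 22029 < 149632 J, not all the ice melts; equilibrium is at 0 °C.
Mass melted = 22029/334 ≈ 65.95 g.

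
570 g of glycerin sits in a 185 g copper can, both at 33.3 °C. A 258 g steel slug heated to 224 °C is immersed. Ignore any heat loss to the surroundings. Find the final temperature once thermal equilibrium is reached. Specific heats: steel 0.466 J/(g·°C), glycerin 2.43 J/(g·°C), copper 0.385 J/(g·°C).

Taking heat into each body as positive, Σ m c ΔT = 0:
258×0.466×(T − 224) + 570×2.43×(T − 33.3) + 185×0.385×(T − 33.3) = 0
1576.6 T = 75427
T ≈ 47.84 °C

T_f ≈ 47.8 °C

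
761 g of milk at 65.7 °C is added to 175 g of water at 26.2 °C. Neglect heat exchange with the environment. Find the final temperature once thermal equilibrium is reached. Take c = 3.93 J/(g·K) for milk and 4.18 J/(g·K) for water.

T_f ≈ 57.9 °C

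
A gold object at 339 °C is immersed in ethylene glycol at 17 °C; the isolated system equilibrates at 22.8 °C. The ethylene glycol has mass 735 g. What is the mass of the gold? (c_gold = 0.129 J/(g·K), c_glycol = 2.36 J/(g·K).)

Heat lost by the gold = heat gained by the glycol:
m×0.129×(339 − 22.8) = 735×2.36×(22.8 − 17)
40.79 m = 10061  ⇒  m ≈ 246.6 g

m ≈ 247 g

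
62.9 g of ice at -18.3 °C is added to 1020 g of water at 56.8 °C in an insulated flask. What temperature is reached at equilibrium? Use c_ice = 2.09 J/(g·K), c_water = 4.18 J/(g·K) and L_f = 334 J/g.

Net heat exchanged in the isolated system is zero:
warm ice to 0 °C: 62.9·2.09·(0 − (-18.3)) = 2405.7
  latent heat to melt: 62.9·334 = 21009
  warm the meltwater: 262.92 T
  water: 4263.6(T − 56.8)
4526.5 T = 242172 − 23414 = 218758
T ≈ 48.33 °C. Since T > 0 °C, the all-ice-melts assumption holds.

T_f ≈ 48.3 °C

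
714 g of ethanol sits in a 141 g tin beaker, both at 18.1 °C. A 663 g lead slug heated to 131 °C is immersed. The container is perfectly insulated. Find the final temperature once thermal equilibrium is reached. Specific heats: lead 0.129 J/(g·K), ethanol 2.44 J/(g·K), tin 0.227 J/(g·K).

T_f ≈ 23.3 °C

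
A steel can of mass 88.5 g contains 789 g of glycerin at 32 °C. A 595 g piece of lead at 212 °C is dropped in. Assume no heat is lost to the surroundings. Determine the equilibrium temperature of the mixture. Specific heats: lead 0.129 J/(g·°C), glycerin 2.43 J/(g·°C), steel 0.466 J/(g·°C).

T_f ≈ 38.8 °C

Setting the total heat transfer to zero:
595·0.129·(T − 212) + 789·2.43·(T − 32) + 88.5·0.466·(T − 32) = 0
76.75(T − 212) + 1917.3(T − 32) + 41.24(T − 32) = 0
(76.75 + 1917.3 + 41.24) T = 76.75·212 + 1917.3·32 + 41.24·32
T = 78944/2035.3 ≈ 38.79 °C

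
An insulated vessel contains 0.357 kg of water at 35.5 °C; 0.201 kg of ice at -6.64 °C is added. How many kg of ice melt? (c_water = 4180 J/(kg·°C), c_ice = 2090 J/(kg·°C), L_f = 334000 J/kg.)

m_melted ≈ 0.15 kg

Cooling the water to 0 °C releases 0.357×4180×35.5 = 52975 J.
Warming the ice to 0 °C takes 0.201×2090×6.64 = 2789.4 J, leaving 50186 J for melting.
To melt every bit of ice: 0.201×334000 = 67134 J.
That's not enough to melt it all — equilibrium is at 0 °C with ice remaining.
Mass melted = 50186/334000 ≈ 0.1503 kg.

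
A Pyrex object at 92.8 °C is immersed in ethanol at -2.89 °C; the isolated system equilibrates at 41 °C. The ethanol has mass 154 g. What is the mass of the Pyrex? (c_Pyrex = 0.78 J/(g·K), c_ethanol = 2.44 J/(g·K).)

m ≈ 408 g

|Q_Pyrex| = |Q_ethanol|:
m·0.78·(92.8 − 41) = 154·2.44·(41 − (-2.89))
40.4 m = 16492  ⇒  m ≈ 408.2 g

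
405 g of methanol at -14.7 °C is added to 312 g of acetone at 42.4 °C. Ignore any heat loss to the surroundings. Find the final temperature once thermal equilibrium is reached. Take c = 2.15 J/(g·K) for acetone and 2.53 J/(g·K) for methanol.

T_f is the heat-capacity-weighted average of the initial temperatures:
T_f = (670.8×42.4 + 1024.6×(-14.7)) / (670.8 + 1024.6)
    = 13380 / 1695.4 ≈ 7.89 °C

T_f ≈ 7.9 °C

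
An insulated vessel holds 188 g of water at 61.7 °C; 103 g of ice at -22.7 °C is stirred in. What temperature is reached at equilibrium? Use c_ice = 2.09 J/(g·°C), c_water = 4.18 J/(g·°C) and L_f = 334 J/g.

Conservation of energy gives ΣQ = 0:
warm ice to 0 °C: 103×2.09×(0 − (-22.7)) = 4886.6; latent heat to melt: 103×334 = 34402; warm the meltwater: 430.54 T; water: 785.84(T − 61.7)
1216.4 T = 48486 − 39289 = 9197.7
T ≈ 7.56 °C (positive, so assuming full melt was valid).

T_f ≈ 7.6 °C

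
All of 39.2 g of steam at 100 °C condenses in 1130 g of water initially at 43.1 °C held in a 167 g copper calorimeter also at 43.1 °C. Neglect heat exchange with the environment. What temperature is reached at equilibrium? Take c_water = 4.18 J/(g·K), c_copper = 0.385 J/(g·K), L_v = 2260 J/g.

T_f ≈ 62.9 °C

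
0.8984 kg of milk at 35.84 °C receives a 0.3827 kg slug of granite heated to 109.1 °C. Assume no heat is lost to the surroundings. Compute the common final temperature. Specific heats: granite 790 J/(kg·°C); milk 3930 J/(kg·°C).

T_f ≈ 41.6 °C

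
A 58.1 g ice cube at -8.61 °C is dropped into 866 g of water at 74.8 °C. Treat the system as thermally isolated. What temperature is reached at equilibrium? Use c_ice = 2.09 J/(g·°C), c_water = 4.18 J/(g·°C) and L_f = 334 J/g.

T_f ≈ 64.8 °C

Conservation of energy gives ΣQ = 0:
warm ice to 0 °C: 58.1×2.09×(0 − (-8.61)) = 1045.5; latent heat to melt: 58.1×334 = 19405; warm the meltwater: 242.86 T; water cools: 866×4.18×(T − 74.8) = 3619.9(T − 74.8)
3862.7 T = 270767 − 20451 = 250316
T ≈ 64.80 °C. Since T > 0 °C, the all-ice-melts assumption holds.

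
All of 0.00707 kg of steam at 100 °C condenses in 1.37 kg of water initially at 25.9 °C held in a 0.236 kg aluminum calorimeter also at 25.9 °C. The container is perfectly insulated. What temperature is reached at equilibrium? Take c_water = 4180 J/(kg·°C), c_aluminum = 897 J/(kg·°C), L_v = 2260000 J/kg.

Heat gained plus heat lost sum to zero:
steam→water at 100 °C releases m L_v = 0.00707×2260000 = 15978; condensed water 100 °C→T: 29.55(T − 100); original water: 5726.6(T − 25.9); aluminum cup: 0.236×897×(T − 25.9) = 211.69(T − 25.9)
5967.8 T = 15978 + 2955.3 + 153802 = 172735
T ≈ 28.94 °C (< 100 °C, so full condensation is consistent).

T_f ≈ 28.9 °C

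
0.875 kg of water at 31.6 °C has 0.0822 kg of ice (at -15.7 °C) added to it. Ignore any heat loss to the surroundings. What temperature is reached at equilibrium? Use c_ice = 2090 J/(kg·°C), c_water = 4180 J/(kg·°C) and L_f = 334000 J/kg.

Net heat exchanged in the isolated system is zero:
ice -15.7→0 °C: 0.0822×2090×15.7 = 2697.2
  fusion: m_ice L_f = 0.0822×334000 = 27455
  meltwater 0→T: 0.0822×4180×T = 343.6 T
  water cools: 0.875×4180×(T − 31.6) = 3657.5(T − 31.6)
4001.1 T = 115577 − 30152 = 85425
T ≈ 21.35 °C — above 0 °C, consistent with complete melting.

T_f ≈ 21.4 °C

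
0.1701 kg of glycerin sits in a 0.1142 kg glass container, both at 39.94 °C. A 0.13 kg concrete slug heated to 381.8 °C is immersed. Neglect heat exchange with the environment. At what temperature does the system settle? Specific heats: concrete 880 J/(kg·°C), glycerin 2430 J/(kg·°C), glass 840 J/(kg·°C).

T_f ≈ 102.6 °C

T_f is the heat-capacity-weighted average of the initial temperatures:
T_f = (114.4×381.8 + 413.34×39.94 + 95.93×39.94) / (114.4 + 413.34 + 95.93)
    = 64018 / 623.67 ≈ 102.65 °C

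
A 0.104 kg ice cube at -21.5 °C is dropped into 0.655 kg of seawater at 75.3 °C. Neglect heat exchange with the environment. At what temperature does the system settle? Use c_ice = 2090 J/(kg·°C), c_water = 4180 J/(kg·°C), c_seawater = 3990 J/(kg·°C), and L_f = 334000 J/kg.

T_f ≈ 51.6 °C

Heat gained plus heat lost sum to zero:
warm ice to 0 °C: 0.104×2090×(0 − (-21.5)) = 4673.2; fusion: m_ice L_f = 0.104×334000 = 34736; warm the meltwater: 434.72 T; seawater cools: 0.655×3990×(T − 75.3) = 2613.5(T − 75.3)
3048.2 T = 196793 − 39409 = 157384
T ≈ 51.63 °C (positive, so assuming full melt was valid).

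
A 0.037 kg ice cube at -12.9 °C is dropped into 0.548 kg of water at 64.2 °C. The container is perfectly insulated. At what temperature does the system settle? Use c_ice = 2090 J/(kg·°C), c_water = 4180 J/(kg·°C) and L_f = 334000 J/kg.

T_f ≈ 54.7 °C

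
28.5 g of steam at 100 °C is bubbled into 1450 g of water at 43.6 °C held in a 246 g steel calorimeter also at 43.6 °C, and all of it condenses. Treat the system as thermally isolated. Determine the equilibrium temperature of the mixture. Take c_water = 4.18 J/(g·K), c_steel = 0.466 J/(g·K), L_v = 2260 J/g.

Heat gained plus heat lost sum to zero:
condense steam: −28.5×2260 = −64410
  condensed water 100 °C→T: 119.13(T − 100)
  original water: 6061(T − 43.6)
  cup: 114.64(T − 43.6)
6294.8 T = 64410 + 11913 + 269258 = 345581
T ≈ 54.90 °C, under the boiling point, so the assumption holds.

T_f ≈ 54.9 °C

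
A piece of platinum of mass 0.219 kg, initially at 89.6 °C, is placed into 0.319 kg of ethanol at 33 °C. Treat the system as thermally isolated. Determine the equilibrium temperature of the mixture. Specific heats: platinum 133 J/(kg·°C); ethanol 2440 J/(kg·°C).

T_f ≈ 35.0 °C

Energy conservation, ΣQ = 0:
0.219×133×(T − 89.6) + 0.319×2440×(T − 33) = 0
29.13(T − 89.6) + 778.36(T − 33) = 0
807.49 T = 28296
T = 28296 / 807.49 = 35 °C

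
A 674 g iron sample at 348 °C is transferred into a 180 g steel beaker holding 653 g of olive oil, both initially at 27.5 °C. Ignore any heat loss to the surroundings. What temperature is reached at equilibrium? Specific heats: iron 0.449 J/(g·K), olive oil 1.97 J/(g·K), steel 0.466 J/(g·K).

T_f ≈ 85.5 °C

Energy conservation, ΣQ = 0:
674×0.449×(T − 348) + 653×1.97×(T − 27.5) + 180×0.466×(T − 27.5) = 0
(302.63 + 1286.4 + 83.88) T = 302.63×348 + 1286.4×27.5 + 83.88×27.5
T = 142997/1672.9 ≈ 85.48 °C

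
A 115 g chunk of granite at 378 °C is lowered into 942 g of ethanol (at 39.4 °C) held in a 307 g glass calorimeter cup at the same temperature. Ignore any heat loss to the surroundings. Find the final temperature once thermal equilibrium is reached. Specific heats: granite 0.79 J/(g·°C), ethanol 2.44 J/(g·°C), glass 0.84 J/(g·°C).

T_f ≈ 51.0 °C

Setting the total heat transfer to zero:
115×0.79×(T − 378) + 942×2.44×(T − 39.4) + 307×0.84×(T − 39.4) = 0
90.85(T − 378) + 2298.5(T − 39.4) + 257.88(T − 39.4) = 0
(90.85 + 2298.5 + 257.88) T = 90.85×378 + 2298.5×39.4 + 257.88×39.4
T = 135062/2647.2 ≈ 51.02 °C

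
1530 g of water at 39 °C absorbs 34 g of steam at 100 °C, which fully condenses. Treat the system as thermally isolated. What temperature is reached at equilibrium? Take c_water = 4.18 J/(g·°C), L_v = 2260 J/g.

Energy conservation, ΣQ = 0:
latent heat released on condensation: 34×2260 = 76840; condensed water 100 °C→T: 142.12(T − 100); water warms: 1530×4.18×(T − 39) = 6395.4(T − 39)
6537.5 T = 76840 + 14212 + 249421 = 340473
T ≈ 52.08 °C (< 100 °C, so full condensation is consistent).

T_f ≈ 52.1 °C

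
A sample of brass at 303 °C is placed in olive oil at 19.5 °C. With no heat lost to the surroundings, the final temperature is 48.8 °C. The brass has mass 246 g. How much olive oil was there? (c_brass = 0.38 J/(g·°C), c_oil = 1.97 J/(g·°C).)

|Q_brass| = |Q_oil|:
246×0.38×(303 − 48.8) = m×1.97×(48.8 − 19.5)
57.72 m = 23763  ⇒  m ≈ 411.7 g

m ≈ 412 g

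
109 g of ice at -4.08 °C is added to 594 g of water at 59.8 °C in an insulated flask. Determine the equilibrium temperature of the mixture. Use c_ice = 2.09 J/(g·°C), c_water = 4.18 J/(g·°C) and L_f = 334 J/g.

Setting the total heat transfer to zero:
warm ice to 0 °C: 109·2.09·(0 − (-4.08)) = 929.46
  melt ice: 109·334 = 36406
  meltwater 0→T: 109·4.18·T = 455.62 T
  water: 2482.9(T − 59.8)
2938.5 T = 148479 − 37335 = 111143
T ≈ 37.82 °C. Since T > 0 °C, the all-ice-melts assumption holds.

T_f ≈ 37.8 °C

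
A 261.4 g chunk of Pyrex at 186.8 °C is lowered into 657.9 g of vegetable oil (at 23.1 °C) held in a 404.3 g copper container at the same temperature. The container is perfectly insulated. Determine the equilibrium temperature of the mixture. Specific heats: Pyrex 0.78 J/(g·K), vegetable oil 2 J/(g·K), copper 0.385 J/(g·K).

With ΣQ=0 the equilibrium temperature is the m·c-weighted mean:
T_f = (203.89*186.8 + 1315.8*23.1 + 155.66*23.1) / (203.89 + 1315.8 + 155.66)
    = 72078 / 1675.3 ≈ 43.02 °C

T_f ≈ 43.0 °C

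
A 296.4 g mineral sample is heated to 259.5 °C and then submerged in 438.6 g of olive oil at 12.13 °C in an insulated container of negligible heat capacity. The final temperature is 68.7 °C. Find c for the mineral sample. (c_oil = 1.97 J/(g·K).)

m_s c (T_s − T_f) = m_oil c_oil (T_f − T_0):
296.4·c·(259.5 − 68.7) = 438.6·1.97·(68.7 − 12.13)
56553 c = 48879  ⇒  c ≈ 0.8643 J/(g·K)

c ≈ 0.864 J/(g·K)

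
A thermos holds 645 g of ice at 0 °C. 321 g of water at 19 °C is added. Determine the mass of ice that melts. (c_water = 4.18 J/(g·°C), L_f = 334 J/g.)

Cooling the water to 0 °C releases 321·4.18·19 = 25494 J.
Melting all 645 g of ice would need 645·334 = 215430 J.
Since 25494 < 215430 J, not all the ice melts; equilibrium is at 0 °C.
Mass melted = 25494/334 ≈ 76.33 g.

m_melted ≈ 76.3 g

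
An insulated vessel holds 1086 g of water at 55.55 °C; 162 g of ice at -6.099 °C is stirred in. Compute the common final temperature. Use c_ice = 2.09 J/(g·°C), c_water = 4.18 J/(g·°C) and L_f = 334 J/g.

T_f ≈ 37.6 °C

Energy balance with sensible and latent terms:
warm ice to 0 °C: 162·2.09·(0 − (-6.099)) = 2065
  latent heat to melt: 162·334 = 54108
  meltwater 0→T: 162·4.18·T = 677.16 T
  water cools: 1086·4.18·(T − 55.55) = 4539.5(T − 55.55)
5216.6 T = 252168 − 56173 = 195995
T ≈ 37.57 °C — above 0 °C, consistent with complete melting.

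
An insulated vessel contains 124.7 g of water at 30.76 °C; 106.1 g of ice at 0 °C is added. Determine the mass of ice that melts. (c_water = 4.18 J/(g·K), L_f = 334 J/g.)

m_melted ≈ 48 g

Cooling the water to 0 °C releases 124.7·4.18·30.76 = 16034 J.
To melt every bit of ice: 106.1·334 = 35437 J.
Since 16034 < 35437 J, not all the ice melts; equilibrium is at 0 °C.
Mass melted = 16034/334 ≈ 48 g.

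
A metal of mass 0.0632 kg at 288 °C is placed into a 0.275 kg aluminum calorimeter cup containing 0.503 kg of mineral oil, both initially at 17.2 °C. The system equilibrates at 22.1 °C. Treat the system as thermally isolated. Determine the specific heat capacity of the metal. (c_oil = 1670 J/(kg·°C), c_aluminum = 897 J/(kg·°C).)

c ≈ 317 J/(kg·°C)

Setting the total heat transfer to zero:
0.0632·c·(22.1 − 288) + 0.503·1670·(22.1 − 17.2) + 0.275·897·(22.1 − 17.2) = 0
-16.8 c = -5324.8
c = -5324.8/-16.8 ≈ 316.9 J/(kg·°C)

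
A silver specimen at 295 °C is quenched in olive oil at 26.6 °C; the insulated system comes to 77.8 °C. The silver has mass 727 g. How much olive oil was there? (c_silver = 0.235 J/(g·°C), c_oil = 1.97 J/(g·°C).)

m ≈ 368 g

Net heat exchanged in the isolated system is zero:
727·0.235·(77.8 − 295) + m·1.97·(77.8 − 26.6) = 0
100.86 m = 37108
m = 37108/100.86 ≈ 367.9 g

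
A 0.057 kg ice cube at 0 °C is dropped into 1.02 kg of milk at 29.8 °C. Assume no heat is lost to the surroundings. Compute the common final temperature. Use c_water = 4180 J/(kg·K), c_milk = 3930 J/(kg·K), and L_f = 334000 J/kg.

T_f ≈ 23.6 °C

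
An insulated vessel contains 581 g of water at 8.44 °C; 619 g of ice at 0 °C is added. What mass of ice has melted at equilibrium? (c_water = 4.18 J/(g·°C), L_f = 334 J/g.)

Water can give up m c ΔT = 581×4.18×8.44 = 20497 J before reaching 0 °C.
To melt every bit of ice: 619×334 = 206746 J.
Since 20497 < 206746 J, not all the ice melts; equilibrium is at 0 °C.
m_melt = 20497 / L_f = 61.37 g.

m_melted ≈ 61.4 g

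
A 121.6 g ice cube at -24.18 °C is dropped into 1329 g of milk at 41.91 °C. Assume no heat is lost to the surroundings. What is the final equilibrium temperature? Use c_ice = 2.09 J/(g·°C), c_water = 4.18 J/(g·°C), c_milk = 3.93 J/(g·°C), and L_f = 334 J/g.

Net heat exchanged in the isolated system is zero:
ice -24.18→0 °C: 121.6·2.09·24.18 = 6145.2
  fusion: m_ice L_f = 121.6·334 = 40614
  warm the meltwater: 508.29 T
  milk cools: 1329·3.93·(T − 41.91) = 5223(T − 41.91)
5731.3 T = 218895 − 46760 = 172135
T ≈ 30.03 °C. Since T > 0 °C, the all-ice-melts assumption holds.

T_f ≈ 30.0 °C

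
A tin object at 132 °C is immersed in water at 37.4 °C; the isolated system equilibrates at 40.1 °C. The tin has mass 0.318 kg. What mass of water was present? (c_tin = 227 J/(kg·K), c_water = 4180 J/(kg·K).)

Heat lost by the tin = heat gained by the water:
0.318·227·(132 − 40.1) = m·4180·(40.1 − 37.4)
11286 m = 6633.9  ⇒  m ≈ 0.5878 kg

m ≈ 0.588 kg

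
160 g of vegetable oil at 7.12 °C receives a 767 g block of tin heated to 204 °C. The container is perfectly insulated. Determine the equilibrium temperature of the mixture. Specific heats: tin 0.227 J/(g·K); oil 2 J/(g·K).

T_f ≈ 76.5 °C

T_f = Σ m_i c_i T_i / Σ m_i c_i:
T_f = (174.11·204 + 320·7.12) / (174.11 + 320)
    = 37797 / 494.11 ≈ 76.49 °C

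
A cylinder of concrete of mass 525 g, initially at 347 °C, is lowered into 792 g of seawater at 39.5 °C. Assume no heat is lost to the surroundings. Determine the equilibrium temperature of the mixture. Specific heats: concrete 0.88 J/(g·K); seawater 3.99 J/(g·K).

T_f ≈ 78.7 °C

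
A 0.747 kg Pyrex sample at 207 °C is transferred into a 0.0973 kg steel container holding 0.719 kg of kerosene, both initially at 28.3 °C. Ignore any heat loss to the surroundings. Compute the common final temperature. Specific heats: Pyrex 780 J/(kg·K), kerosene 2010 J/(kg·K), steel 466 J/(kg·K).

Let T be the final temperature. ΣQ_i = 0:
0.747·780·(T − 207) + 0.719·2010·(T − 28.3) + 0.0973·466·(T − 28.3) = 0
(582.66 + 1445.2 + 45.34) T = 582.66·207 + 1445.2·28.3 + 45.34·28.3
T = 162793/2073.2 ≈ 78.52 °C

T_f ≈ 78.5 °C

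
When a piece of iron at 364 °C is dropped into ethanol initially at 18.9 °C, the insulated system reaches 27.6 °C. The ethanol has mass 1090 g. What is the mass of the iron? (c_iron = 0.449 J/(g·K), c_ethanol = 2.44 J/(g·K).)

m ≈ 153 g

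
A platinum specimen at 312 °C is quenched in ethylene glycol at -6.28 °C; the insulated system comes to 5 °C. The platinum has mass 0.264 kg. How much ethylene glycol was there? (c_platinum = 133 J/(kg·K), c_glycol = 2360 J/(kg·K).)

|Q_platinum| = |Q_glycol|:
0.264·133·(312 − 5) = m·2360·(5 − (-6.28))
26621 m = 10779  ⇒  m ≈ 0.4049 kg

m ≈ 0.405 kg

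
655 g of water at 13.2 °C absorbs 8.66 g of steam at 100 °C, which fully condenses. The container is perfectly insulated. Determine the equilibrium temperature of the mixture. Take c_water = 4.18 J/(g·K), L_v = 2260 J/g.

T_f ≈ 21.4 °C

Taking heat into each body as positive, Σ m c ΔT = 0:
latent heat released on condensation: 8.66×2260 = 19572
  condensed water 100 °C→T: 36.2(T − 100)
  original water: 2737.9(T − 13.2)
2774.1 T = 19572 + 3619.9 + 36140 = 59332
T ≈ 21.39 °C — below 100 °C, confirming all the steam condensed.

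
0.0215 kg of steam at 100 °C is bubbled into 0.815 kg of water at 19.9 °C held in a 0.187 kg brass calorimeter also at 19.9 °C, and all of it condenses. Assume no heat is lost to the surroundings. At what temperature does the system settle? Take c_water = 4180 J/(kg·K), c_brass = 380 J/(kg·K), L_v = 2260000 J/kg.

T_f ≈ 35.5 °C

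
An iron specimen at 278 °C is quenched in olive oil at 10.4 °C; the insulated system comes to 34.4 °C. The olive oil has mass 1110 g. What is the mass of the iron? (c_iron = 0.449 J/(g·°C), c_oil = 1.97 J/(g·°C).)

m ≈ 480 g

Heat lost by the iron = heat gained by the oil:
m×0.449×(278 − 34.4) = 1110×1.97×(34.4 − 10.4)
109.38 m = 52481  ⇒  m ≈ 479.8 g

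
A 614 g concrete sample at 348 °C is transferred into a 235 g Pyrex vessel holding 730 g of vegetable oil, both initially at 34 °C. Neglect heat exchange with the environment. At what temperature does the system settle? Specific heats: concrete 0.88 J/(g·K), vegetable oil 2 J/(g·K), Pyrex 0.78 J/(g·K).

T_f ≈ 111.7 °C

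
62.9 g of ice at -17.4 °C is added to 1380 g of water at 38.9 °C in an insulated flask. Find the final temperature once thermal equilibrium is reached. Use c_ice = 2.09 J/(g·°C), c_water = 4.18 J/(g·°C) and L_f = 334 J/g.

T_f ≈ 33.3 °C

Conservation of energy gives ΣQ = 0:
ice -17.4→0 °C: 62.9×2.09×17.4 = 2287.4
  fusion: m_ice L_f = 62.9×334 = 21009
  warm the meltwater: 262.92 T
  water: 5768.4(T − 38.9)
6031.3 T = 224391 − 23296 = 201095
T ≈ 33.34 °C — above 0 °C, consistent with complete melting.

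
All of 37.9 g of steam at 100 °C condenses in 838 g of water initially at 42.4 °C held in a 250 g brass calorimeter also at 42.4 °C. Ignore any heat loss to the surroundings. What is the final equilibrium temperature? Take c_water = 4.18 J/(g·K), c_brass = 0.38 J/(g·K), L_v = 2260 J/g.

Conservation of energy gives ΣQ = 0:
condense steam: −37.9·2260 = −85654
  condensed water 100 °C→T: 158.42(T − 100)
  water warms: 838·4.18·(T − 42.4) = 3502.8(T − 42.4)
  brass cup: 250·0.38·(T − 42.4) = 95(T − 42.4)
3756.3 T = 85654 + 15842 + 152548 = 254045
T ≈ 67.63 °C, under the boiling point, so the assumption holds.

T_f ≈ 67.6 °C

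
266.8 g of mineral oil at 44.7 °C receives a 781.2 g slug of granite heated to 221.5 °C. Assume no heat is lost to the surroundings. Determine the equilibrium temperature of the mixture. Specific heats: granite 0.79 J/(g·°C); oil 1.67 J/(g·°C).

Energy conservation, ΣQ = 0:
781.2*0.79*(T − 221.5) + 266.8*1.67*(T − 44.7) = 0
617.15(T − 221.5) + 445.56(T − 44.7) = 0
(617.15 + 445.56) T = 617.15*221.5 + 445.56*44.7
T = 156615 / 1062.7 = 147 °C

T_f ≈ 147.4 °C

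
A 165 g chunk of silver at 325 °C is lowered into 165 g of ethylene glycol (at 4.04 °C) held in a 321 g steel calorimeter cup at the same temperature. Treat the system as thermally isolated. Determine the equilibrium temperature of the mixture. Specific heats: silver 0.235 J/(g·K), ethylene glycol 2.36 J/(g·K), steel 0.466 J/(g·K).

T_f ≈ 25.6 °C

T_f = Σ m_i c_i T_i / Σ m_i c_i:
T_f = (38.77×325 + 389.4×4.04 + 149.59×4.04) / (38.77 + 389.4 + 149.59)
    = 14779 / 577.76 ≈ 25.58 °C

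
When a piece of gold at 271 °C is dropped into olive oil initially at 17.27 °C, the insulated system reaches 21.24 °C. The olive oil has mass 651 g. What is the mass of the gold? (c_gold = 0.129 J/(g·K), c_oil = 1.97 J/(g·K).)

m ≈ 158 g

Heat lost by the gold = heat gained by the oil:
m·0.129·(271 − 21.24) = 651·1.97·(21.24 − 17.27)
32.22 m = 5091.4  ⇒  m ≈ 158 g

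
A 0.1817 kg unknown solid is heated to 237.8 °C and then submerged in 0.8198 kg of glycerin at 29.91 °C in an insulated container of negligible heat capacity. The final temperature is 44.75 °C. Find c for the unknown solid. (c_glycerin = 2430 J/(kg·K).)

Let T be the final temperature. ΣQ_i = 0:
0.1817×c×(44.75 − 237.8) + 0.8198×2430×(44.75 − 29.91) = 0
-35.08 c = -29563
c = -29563/-35.08 ≈ 842.8 J/(kg·K)

c ≈ 843 J/(kg·K)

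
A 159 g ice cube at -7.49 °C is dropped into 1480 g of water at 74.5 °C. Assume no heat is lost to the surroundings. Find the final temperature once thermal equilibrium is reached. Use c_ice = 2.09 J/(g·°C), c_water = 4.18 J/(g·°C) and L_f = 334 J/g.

T_f ≈ 59.2 °C

Net heat exchanged in the isolated system is zero:
warm ice to 0 °C: 159×2.09×(0 − (-7.49)) = 2489; melt ice: 159×334 = 53106; warm the meltwater: 664.62 T; water cools: 1480×4.18×(T − 74.5) = 6186.4(T − 74.5)
6851 T = 460887 − 55595 = 405292
T ≈ 59.16 °C — above 0 °C, consistent with complete melting.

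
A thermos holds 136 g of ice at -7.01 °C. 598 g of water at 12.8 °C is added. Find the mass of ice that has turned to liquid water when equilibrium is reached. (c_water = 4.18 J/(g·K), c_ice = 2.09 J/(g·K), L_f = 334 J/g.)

m_melted ≈ 89.8 g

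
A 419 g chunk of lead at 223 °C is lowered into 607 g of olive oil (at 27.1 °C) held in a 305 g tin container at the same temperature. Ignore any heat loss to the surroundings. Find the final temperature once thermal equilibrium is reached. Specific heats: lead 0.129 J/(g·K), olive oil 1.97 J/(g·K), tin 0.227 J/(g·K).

T_f ≈ 35.1 °C

With ΣQ=0 the equilibrium temperature is the m·c-weighted mean:
T_f = (54.05·223 + 1195.8·27.1 + 69.23·27.1) / (54.05 + 1195.8 + 69.23)
    = 46336 / 1319.1 ≈ 35.13 °C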